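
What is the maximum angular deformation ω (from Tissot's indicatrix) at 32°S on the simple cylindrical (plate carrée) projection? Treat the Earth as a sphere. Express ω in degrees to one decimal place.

9.4°

Plate carrée maps x = Rλ, y = Rφ. The meridian scale is h = 1 and the parallel scale is k = 1/cos φ = sec φ.
At 32°: h = 1.000, k = 1.179; principal scales a = 1.179, b = 1.000.
sin(ω/2) = (a − b)/(a + b) = 0.1792/2.179 = 0.08222, so ω = 2 arcsin(0.08222) ≈ 9.4°.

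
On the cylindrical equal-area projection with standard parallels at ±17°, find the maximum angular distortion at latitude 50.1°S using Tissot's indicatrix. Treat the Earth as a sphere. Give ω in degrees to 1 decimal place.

44.6°

For cylindrical equal-area with standard parallel φ₀, h = cos φ / cos φ₀ and k = cos φ₀ / cos φ, so h·k = 1.
At 50.1°: h = 0.6708, k = 1.491; principal scales a = 1.491, b = 0.6708.
sin(ω/2) = (a − b)/(a + b) = 0.8201/2.162 = 0.3794, so ω = 2 arcsin(0.3794) ≈ 44.6°.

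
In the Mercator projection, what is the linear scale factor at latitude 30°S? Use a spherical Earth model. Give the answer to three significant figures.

1.15

The Mercator projection is conformal; its linear scale factor is the same in every direction and equals sec φ = 1/cos φ.
k = 1/cos 30° = 1/0.8660 = 1.155.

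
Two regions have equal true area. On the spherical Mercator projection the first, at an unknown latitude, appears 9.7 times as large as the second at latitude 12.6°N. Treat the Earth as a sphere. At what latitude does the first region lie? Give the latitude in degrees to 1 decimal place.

71.7°

For equal true areas on Mercator, apparent areas scale as sec²φ, so the ratio is cos²φ₂ / cos²φ₁.
cos²φ₂ / cos²φ₁ = 9.7  ⇒  cos φ₁ = cos 12.6° / √9.7 = 0.9759/3.114 = 0.3133.
φ₁ = arccos(0.3133) ≈ 71.7°.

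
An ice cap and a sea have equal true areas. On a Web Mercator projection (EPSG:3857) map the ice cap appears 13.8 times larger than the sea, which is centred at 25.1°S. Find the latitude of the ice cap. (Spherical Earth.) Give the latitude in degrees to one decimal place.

For equal true areas on Mercator, apparent areas scale as sec²φ, so the ratio is cos²φ₂ / cos²φ₁.
cos²φ₂ / cos²φ₁ = 13.8  ⇒  cos φ₁ = cos 25.1° / √13.8 = 0.9056/3.715 = 0.2438.
φ₁ = arccos(0.2438) ≈ 75.9°.

75.9°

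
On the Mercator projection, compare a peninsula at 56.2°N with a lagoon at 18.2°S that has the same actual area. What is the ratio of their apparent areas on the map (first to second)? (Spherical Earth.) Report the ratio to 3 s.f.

2.92

On Mercator, area is exaggerated by sec²φ = 1/cos²φ.
At 56.2°: sec²(56.2°) = 1/0.5563² = 3.231.
At 18.2°: sec²(18.2°) = 1/0.9500² = 1.108.
Ratio = 3.231/1.108 = cos²(18.2°)/cos²(56.2°) ≈ 2.92.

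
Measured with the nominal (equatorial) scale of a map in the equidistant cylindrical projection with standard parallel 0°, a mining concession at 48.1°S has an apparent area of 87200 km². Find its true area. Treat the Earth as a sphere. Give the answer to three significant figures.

Plate carrée maps x = Rλ, y = Rφ. The meridian scale is h = 1 and the parallel scale is k = 1/cos φ = sec φ.
Areal scale = h·k = 1 × sec φ; at 48.1°, h = 1.000, k = 1.497, so h·k = 1.497.
True area = apparent / (areal scale) = 87200 / 1.497 ≈ 58200 km².

58200 km²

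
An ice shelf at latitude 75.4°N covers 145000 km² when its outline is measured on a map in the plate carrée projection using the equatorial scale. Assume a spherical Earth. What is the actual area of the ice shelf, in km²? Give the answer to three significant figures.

For the equirectangular projection with φ₀ = 0 (plate carrée), h = 1 along meridians and k = sec φ along parallels.
Areal scale = h·k = 1 × sec φ; at 75.4°, h = 1.000, k = 3.967, so h·k = 3.967.
True area = apparent / (areal scale) = 145000 / 3.967 ≈ 36600 km².

36600 km²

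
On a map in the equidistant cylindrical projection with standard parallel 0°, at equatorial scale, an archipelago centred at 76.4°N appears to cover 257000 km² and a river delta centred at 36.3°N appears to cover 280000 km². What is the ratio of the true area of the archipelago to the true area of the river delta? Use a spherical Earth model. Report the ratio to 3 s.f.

0.268

On the plate carrée, areal scale = h·k = 1 × sec φ, so true area = apparent × cos φ.
True area of archipelago: 257000 × cos(76.4°) = 257000 × 0.2351 = 60430 km².
True area of river delta: 280000 × cos(36.3°) = 280000 × 0.8059 = 225700 km².
Ratio = 60430 / 225700 ≈ 0.268.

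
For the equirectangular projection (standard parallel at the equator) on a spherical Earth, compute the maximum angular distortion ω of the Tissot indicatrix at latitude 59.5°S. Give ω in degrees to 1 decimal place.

38.1°

For the equirectangular projection with φ₀ = 0 (plate carrée), h = 1 along meridians and k = sec φ along parallels.
At 59.5°: h = 1.000, k = 1.970; principal scales a = 1.970, b = 1.000.
sin(ω/2) = (a − b)/(a + b) = 0.9703/2.970 = 0.3267, so ω = 2 arcsin(0.3267) ≈ 38.1°.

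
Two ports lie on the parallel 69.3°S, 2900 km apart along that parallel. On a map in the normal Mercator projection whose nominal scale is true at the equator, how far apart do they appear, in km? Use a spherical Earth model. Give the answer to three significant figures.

Mercator is conformal, so the point scale is isotropic: h = k = sec φ = 1/cos φ.
Along the parallel, k = sec 69.3° = 1/0.3535 = 2.829.
Map distance = 2900 × 2.829 ≈ 8200 km.

8200 km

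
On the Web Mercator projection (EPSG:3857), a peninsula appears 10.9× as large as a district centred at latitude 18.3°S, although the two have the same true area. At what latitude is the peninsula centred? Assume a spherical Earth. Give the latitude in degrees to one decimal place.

For equal true areas on Mercator, apparent areas scale as sec²φ, so the ratio is cos²φ₂ / cos²φ₁.
cos²φ₂ / cos²φ₁ = 10.9  ⇒  cos φ₁ = cos 18.3° / √10.9 = 0.9494/3.302 = 0.2876.
φ₁ = arccos(0.2876) ≈ 73.3°.

73.3°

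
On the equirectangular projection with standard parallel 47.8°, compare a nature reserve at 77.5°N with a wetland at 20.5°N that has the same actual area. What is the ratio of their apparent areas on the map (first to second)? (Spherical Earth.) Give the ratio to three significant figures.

With standard parallel φ₀ = 47.8°, the equirectangular projection gives x = Rλ cos φ₀, y = Rφ, so h = 1 and k = cos 47.8° / cos φ.
Areal scale at 77.5°: h·k = 1.000 × 3.104 = 3.104.
Areal scale at 20.5°: h·k = 1.000 × 0.7171 = 0.7171.
Ratio = 3.104/0.7171 ≈ 4.33.

4.33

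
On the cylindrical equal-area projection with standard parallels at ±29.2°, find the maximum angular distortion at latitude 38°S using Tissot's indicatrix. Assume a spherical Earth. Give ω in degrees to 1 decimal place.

11.7°

For cylindrical equal-area with standard parallel φ₀, h = cos φ / cos φ₀ and k = cos φ₀ / cos φ, so h·k = 1.
At 38°: h = 0.9027, k = 1.108; principal scales a = 1.108, b = 0.9027.
sin(ω/2) = (a − b)/(a + b) = 0.2050/2.010 = 0.1020, so ω = 2 arcsin(0.1020) ≈ 11.7°.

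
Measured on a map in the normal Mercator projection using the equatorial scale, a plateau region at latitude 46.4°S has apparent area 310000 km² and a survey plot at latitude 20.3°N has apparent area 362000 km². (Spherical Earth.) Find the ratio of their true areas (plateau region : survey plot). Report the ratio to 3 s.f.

Since Mercator area scale is 1/cos²φ, the true area equals the apparent area multiplied by cos²φ.
True area of plateau region: 310000 × cos²(46.4°) = 310000 × 0.4756 = 147400 km².
True area of survey plot: 362000 × cos²(20.3°) = 362000 × 0.8796 = 318400 km².
Ratio = 147400 / 318400 ≈ 0.463.

0.463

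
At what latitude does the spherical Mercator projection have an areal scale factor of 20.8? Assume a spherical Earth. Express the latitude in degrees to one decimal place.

77.3°

Mercator areal scale is sec²φ.
sec²φ = 20.8  ⇒  cos²φ = 0.04808  ⇒  cos φ = 0.2193.
φ = arccos(0.2193) ≈ 77.3°.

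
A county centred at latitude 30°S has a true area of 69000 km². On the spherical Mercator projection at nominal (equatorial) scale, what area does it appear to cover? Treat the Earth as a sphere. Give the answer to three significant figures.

92000 km²

Mercator is conformal, so the point scale is isotropic: h = k = sec φ = 1/cos φ.
Areal scale = k² = sec²φ = 1/cos²(30°) = 1/0.8660² = 1.333.
Apparent area = 69000 × 1.333 ≈ 92000 km².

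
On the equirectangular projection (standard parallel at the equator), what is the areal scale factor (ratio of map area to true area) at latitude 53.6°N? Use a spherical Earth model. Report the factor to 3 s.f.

1.69

In the plate carrée (x = Rλ, y = Rφ), meridians are true-scale (h = 1) and parallels are stretched by k = sec φ.
Areal scale = h·k = 1 × sec φ; at 53.6°, h = 1.000, k = 1.685, so h·k = 1.685.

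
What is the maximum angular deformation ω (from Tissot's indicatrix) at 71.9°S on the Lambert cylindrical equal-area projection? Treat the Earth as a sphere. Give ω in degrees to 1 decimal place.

The Lambert cylindrical equal-area projection is the cylindrical equal-area projection with its standard parallel at the equator (φ₀ = 0). Cylindrical equal-area (φ₀ = 0°): h = cos φ / cos 0° along meridians, k = cos 0° / cos φ along parallels; h·k = 1.
At 71.9°: h = 0.3107, k = 3.219; principal scales a = 3.219, b = 0.3107.
sin(ω/2) = (a − b)/(a + b) = 2.908/3.529 = 0.8240, so ω = 2 arcsin(0.8240) ≈ 111.0°.

111.0°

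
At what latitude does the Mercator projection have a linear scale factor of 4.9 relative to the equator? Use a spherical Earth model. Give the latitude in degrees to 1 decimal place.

78.2°

Mercator scale is k = sec φ = 1/cos φ.
1/cos φ = 4.9  ⇒  cos φ = 0.2041  ⇒  φ = arccos(0.2041) ≈ 78.2°.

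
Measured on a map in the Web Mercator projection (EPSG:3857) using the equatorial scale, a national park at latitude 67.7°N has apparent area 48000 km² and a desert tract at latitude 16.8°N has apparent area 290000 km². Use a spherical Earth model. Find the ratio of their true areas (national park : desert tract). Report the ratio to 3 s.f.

Mercator's areal exaggeration is sec²φ; hence true area = (apparent area) · cos²φ.
True area of national park: 48000 × cos²(67.7°) = 48000 × 0.1440 = 6911 km².
True area of desert tract: 290000 × cos²(16.8°) = 290000 × 0.9165 = 265800 km².
Ratio = 6911 / 265800 ≈ 0.0260.

0.0260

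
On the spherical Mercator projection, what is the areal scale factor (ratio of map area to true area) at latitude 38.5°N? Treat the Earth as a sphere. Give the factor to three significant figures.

The Mercator projection is conformal; its linear scale factor is the same in every direction and equals sec φ = 1/cos φ.
Areal scale = k² = sec²φ = 1/cos²(38.5°) = 1/0.7826² = 1.633.

1.63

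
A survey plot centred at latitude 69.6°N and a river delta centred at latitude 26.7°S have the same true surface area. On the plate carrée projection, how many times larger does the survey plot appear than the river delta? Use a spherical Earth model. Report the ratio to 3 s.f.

2.56

Plate carrée maps x = Rλ, y = Rφ. The meridian scale is h = 1 and the parallel scale is k = 1/cos φ = sec φ.
Areal scale at 69.6°: h·k = 1.000 × 2.869 = 2.869.
Areal scale at 26.7°: h·k = 1.000 × 1.119 = 1.119.
Ratio = 2.869/1.119 ≈ 2.56.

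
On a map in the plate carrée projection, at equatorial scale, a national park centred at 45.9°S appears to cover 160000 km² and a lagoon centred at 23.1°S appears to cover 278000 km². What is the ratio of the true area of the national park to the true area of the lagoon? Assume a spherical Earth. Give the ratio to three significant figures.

0.435

On the plate carrée, areal scale = h·k = 1 × sec φ, so true area = apparent × cos φ.
True area of national park: 160000 × cos(45.9°) = 160000 × 0.6959 = 111300 km².
True area of lagoon: 278000 × cos(23.1°) = 278000 × 0.9198 = 255700 km².
Ratio = 111300 / 255700 ≈ 0.435.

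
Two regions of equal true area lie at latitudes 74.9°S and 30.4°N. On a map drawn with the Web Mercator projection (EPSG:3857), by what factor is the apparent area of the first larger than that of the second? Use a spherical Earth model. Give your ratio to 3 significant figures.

Mercator areal scale is sec²φ.
At 74.9°: sec²(74.9°) = 1/0.2605² = 14.74.
At 30.4°: sec²(30.4°) = 1/0.8625² = 1.344.
Ratio = 14.74/1.344 = cos²(30.4°)/cos²(74.9°) ≈ 11.0.

11.0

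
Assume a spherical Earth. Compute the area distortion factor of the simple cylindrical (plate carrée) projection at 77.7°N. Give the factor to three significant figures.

For the equirectangular projection with φ₀ = 0 (plate carrée), h = 1 along meridians and k = sec φ along parallels.
Areal scale = h·k = 1 × sec φ; at 77.7°, h = 1.000, k = 4.694, so h·k = 4.694.

4.69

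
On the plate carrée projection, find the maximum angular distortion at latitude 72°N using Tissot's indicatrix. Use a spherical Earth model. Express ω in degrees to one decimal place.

63.7°

In the plate carrée (x = Rλ, y = Rφ), meridians are true-scale (h = 1) and parallels are stretched by k = sec φ.
At 72°: h = 1.000, k = 3.236; principal scales a = 3.236, b = 1.000.
sin(ω/2) = (a − b)/(a + b) = 2.236/4.236 = 0.5279, so ω = 2 arcsin(0.5279) ≈ 63.7°.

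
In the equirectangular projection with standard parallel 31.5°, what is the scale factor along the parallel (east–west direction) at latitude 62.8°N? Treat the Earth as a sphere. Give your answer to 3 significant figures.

The equidistant cylindrical projection with φ₀ = 31.5° has h = 1 (meridians true) and k = cos φ₀ / cos φ along parallels.
k = cos 31.5° / cos 62.8° = 0.8526/0.4571 = 1.865.

1.87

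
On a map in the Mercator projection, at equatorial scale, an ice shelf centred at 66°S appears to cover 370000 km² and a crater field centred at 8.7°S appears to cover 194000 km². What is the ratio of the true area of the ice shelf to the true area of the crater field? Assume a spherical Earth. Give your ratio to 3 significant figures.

On Mercator the areal scale is sec²φ, so true area = apparent × cos²φ.
True area of ice shelf: 370000 × cos²(66°) = 370000 × 0.1654 = 61210 km².
True area of crater field: 194000 × cos²(8.7°) = 194000 × 0.9771 = 189600 km².
Ratio = 61210 / 189600 ≈ 0.323.

0.323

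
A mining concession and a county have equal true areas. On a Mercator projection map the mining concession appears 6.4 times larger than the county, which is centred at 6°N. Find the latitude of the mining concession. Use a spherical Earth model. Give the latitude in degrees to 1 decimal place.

On Mercator, (apparent₁)/(apparent₂) = sec²φ₁ / sec²φ₂ when true areas are equal.
cos²φ₂ / cos²φ₁ = 6.4  ⇒  cos φ₁ = cos 6° / √6.4 = 0.9945/2.530 = 0.3931.
φ₁ = arccos(0.3931) ≈ 66.9°.

66.9°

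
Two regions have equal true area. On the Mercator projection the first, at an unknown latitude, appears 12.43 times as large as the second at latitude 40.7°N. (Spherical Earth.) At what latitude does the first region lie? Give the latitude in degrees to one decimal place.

On Mercator, (apparent₁)/(apparent₂) = sec²φ₁ / sec²φ₂ when true areas are equal.
cos²φ₂ / cos²φ₁ = 12.43  ⇒  cos φ₁ = cos 40.7° / √12.43 = 0.7581/3.526 = 0.2150.
φ₁ = arccos(0.2150) ≈ 77.6°.

77.6°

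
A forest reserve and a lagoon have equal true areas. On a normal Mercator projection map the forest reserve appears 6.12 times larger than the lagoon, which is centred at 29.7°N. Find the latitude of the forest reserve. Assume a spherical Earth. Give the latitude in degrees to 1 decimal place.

69.4°

For equal true areas on Mercator, apparent areas scale as sec²φ, so the ratio is cos²φ₂ / cos²φ₁.
cos²φ₂ / cos²φ₁ = 6.12  ⇒  cos φ₁ = cos 29.7° / √6.12 = 0.8686/2.474 = 0.3511.
φ₁ = arccos(0.3511) ≈ 69.4°.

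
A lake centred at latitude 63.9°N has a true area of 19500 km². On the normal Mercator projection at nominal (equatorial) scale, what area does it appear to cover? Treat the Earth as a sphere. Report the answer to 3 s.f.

101000 km²

The Mercator projection is conformal; its linear scale factor is the same in every direction and equals sec φ = 1/cos φ.
Areal scale = k² = sec²φ = 1/cos²(63.9°) = 1/0.4399² = 5.167.
Apparent area = 19500 × 5.167 ≈ 101000 km².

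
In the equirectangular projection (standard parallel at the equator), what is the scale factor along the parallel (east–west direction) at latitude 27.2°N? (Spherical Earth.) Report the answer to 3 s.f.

1.12

Plate carrée maps x = Rλ, y = Rφ. The meridian scale is h = 1 and the parallel scale is k = 1/cos φ = sec φ.
k = 1/cos 27.2° = 1/0.8894 = 1.124.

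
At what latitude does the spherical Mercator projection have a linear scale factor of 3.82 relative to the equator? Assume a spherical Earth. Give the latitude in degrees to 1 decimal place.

74.8°

Mercator scale is k = sec φ = 1/cos φ.
1/cos φ = 3.82  ⇒  cos φ = 0.2618  ⇒  φ = arccos(0.2618) ≈ 74.8°.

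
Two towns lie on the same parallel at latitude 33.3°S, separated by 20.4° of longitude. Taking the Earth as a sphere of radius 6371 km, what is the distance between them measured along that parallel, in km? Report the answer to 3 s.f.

1900 km

Arc length along a parallel = R cos φ · Δλ (with Δλ in radians).
= 6371 × cos 33.3° × (20.4° × π/180) = 6371 × 0.8358 × 0.3560 ≈ 1900 km.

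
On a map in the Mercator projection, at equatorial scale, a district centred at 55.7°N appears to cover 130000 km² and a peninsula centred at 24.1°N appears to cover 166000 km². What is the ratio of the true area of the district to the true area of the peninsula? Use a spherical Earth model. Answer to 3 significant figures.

0.298

On Mercator the areal scale is sec²φ, so true area = apparent × cos²φ.
True area of district: 130000 × cos²(55.7°) = 130000 × 0.3176 = 41280 km².
True area of peninsula: 166000 × cos²(24.1°) = 166000 × 0.8333 = 138300 km².
Ratio = 41280 / 138300 ≈ 0.298.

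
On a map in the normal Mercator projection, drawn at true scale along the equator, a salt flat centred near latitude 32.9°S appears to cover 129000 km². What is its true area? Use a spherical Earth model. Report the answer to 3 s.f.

The Mercator projection is conformal; its linear scale factor is the same in every direction and equals sec φ = 1/cos φ.
Areal scale = k² = sec²φ = 1/cos²(32.9°) = 1/0.8396² = 1.419.
True area = apparent / (areal scale) = 129000 / 1.419 ≈ 90900 km².

90900 km²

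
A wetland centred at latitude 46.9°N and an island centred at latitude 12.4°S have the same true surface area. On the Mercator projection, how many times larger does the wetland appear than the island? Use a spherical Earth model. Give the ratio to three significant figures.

Mercator areal scale is sec²φ.
At 46.9°: sec²(46.9°) = 1/0.6833² = 2.142.
At 12.4°: sec²(12.4°) = 1/0.9767² = 1.048.
Ratio = 2.142/1.048 = cos²(12.4°)/cos²(46.9°) ≈ 2.04.

2.04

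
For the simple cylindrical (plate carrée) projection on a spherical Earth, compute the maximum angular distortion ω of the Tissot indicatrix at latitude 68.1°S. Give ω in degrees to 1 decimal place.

54.3°

In the plate carrée (x = Rλ, y = Rφ), meridians are true-scale (h = 1) and parallels are stretched by k = sec φ.
At 68.1°: h = 1.000, k = 2.681; principal scales a = 2.681, b = 1.000.
sin(ω/2) = (a − b)/(a + b) = 1.681/3.681 = 0.4567, so ω = 2 arcsin(0.4567) ≈ 54.3°.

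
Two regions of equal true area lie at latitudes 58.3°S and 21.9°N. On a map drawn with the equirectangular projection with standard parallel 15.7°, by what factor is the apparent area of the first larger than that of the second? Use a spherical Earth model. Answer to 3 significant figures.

1.77

With standard parallel φ₀ = 15.7°, the equirectangular projection gives x = Rλ cos φ₀, y = Rφ, so h = 1 and k = cos 15.7° / cos φ.
Areal scale at 58.3°: h·k = 1.000 × 1.832 = 1.832.
Areal scale at 21.9°: h·k = 1.000 × 1.038 = 1.038.
Ratio = 1.832/1.038 ≈ 1.77.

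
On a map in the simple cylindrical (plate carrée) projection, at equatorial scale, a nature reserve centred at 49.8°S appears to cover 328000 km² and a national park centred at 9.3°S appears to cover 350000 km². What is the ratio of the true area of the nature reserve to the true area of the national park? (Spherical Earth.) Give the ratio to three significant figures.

Plate carrée has h = 1 and k = sec φ, giving areal scale sec φ; true area = (apparent area) · cos φ.
True area of nature reserve: 328000 × cos(49.8°) = 328000 × 0.6455 = 211700 km².
True area of national park: 350000 × cos(9.3°) = 350000 × 0.9869 = 345400 km².
Ratio = 211700 / 345400 ≈ 0.613.

0.613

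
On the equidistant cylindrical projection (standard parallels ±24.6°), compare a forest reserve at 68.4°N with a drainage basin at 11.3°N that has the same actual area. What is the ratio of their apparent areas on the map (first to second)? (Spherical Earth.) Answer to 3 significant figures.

2.66

The equidistant cylindrical projection with φ₀ = 24.6° has h = 1 (meridians true) and k = cos φ₀ / cos φ along parallels.
Areal scale at 68.4°: h·k = 1.000 × 2.470 = 2.470.
Areal scale at 11.3°: h·k = 1.000 × 0.9272 = 0.9272.
Ratio = 2.470/0.9272 ≈ 2.66.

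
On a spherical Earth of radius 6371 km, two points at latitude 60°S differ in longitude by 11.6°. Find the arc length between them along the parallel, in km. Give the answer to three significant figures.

645 km

Arc length along a parallel = R cos φ · Δλ (with Δλ in radians).
= 6371 × cos 60° × (11.6° × π/180) = 6371 × 0.5000 × 0.2025 ≈ 645 km.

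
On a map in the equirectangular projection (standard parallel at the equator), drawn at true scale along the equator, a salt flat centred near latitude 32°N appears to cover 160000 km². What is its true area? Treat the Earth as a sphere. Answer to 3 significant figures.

136000 km²

In the plate carrée (x = Rλ, y = Rφ), meridians are true-scale (h = 1) and parallels are stretched by k = sec φ.
Areal scale = h·k = 1 × sec φ; at 32°, h = 1.000, k = 1.179, so h·k = 1.179.
True area = apparent / (areal scale) = 160000 / 1.179 ≈ 136000 km².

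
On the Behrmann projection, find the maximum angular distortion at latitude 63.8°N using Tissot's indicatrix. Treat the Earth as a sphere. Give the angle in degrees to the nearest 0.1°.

The Behrmann projection is cylindrical equal-area with φ₀ = 30°. A cylindrical equal-area projection with standard parallel φ₀ has meridian scale h = cos φ / cos φ₀ and parallel scale k = cos φ₀ / cos φ (so areas are preserved, h·k = 1).
At 63.8°: h = 0.5098, k = 1.962; principal scales a = 1.962, b = 0.5098.
sin(ω/2) = (a − b)/(a + b) = 1.452/2.471 = 0.5874, so ω = 2 arcsin(0.5874) ≈ 71.9°.

71.9°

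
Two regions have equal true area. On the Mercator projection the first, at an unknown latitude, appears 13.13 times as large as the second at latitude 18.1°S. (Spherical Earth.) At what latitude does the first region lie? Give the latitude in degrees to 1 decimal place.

On Mercator, (apparent₁)/(apparent₂) = sec²φ₁ / sec²φ₂ when true areas are equal.
cos²φ₂ / cos²φ₁ = 13.13  ⇒  cos φ₁ = cos 18.1° / √13.13 = 0.9505/3.624 = 0.2623.
φ₁ = arccos(0.2623) ≈ 74.8°.

74.8°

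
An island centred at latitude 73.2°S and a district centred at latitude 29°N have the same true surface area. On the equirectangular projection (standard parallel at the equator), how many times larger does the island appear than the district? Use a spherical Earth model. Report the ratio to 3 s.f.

3.03

In the plate carrée (x = Rλ, y = Rφ), meridians are true-scale (h = 1) and parallels are stretched by k = sec φ.
Areal scale at 73.2°: h·k = 1.000 × 3.460 = 3.460.
Areal scale at 29°: h·k = 1.000 × 1.143 = 1.143.
Ratio = 3.460/1.143 ≈ 3.03.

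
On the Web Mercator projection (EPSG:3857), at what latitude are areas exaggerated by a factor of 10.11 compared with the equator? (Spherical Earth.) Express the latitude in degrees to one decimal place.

Mercator areal scale is sec²φ.
sec²φ = 10.11  ⇒  cos²φ = 0.09891  ⇒  cos φ = 0.3145.
φ = arccos(0.3145) ≈ 71.7°.

71.7°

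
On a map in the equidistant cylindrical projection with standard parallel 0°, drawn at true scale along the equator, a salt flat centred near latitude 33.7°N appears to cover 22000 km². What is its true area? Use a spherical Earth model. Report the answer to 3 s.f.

In the plate carrée (x = Rλ, y = Rφ), meridians are true-scale (h = 1) and parallels are stretched by k = sec φ.
Areal scale = h·k = 1 × sec φ; at 33.7°, h = 1.000, k = 1.202, so h·k = 1.202.
True area = apparent / (areal scale) = 22000 / 1.202 ≈ 18300 km².

18300 km²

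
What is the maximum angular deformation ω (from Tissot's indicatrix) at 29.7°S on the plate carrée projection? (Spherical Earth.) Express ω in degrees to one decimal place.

In the plate carrée (x = Rλ, y = Rφ), meridians are true-scale (h = 1) and parallels are stretched by k = sec φ.
At 29.7°: h = 1.000, k = 1.151; principal scales a = 1.151, b = 1.000.
sin(ω/2) = (a − b)/(a + b) = 0.1512/2.151 = 0.07030, so ω = 2 arcsin(0.07030) ≈ 8.1°.

8.1°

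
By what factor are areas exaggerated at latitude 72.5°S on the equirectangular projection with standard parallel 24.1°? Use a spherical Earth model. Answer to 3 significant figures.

In the equirectangular projection with standard parallel φ₀ = 24.1° (x = Rλ cos φ₀, y = Rφ), meridians are true-scale (h = 1) and the parallel scale is k = cos φ₀ / cos φ.
Areal scale = h·k = 1 × cos φ₀ / cos φ; at 72.5°, h = 1.000, k = 3.036, so h·k = 3.036.

3.04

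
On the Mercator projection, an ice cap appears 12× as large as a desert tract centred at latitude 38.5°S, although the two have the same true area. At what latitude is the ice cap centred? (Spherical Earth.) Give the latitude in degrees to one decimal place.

76.9°

For equal true areas on Mercator, apparent areas scale as sec²φ, so the ratio is cos²φ₂ / cos²φ₁.
cos²φ₂ / cos²φ₁ = 12  ⇒  cos φ₁ = cos 38.5° / √12 = 0.7826/3.464 = 0.2259.
φ₁ = arccos(0.2259) ≈ 76.9°.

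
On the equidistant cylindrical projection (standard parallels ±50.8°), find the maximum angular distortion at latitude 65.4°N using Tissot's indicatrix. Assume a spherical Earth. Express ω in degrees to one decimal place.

23.8°

With standard parallel φ₀ = 50.8°, the equirectangular projection gives x = Rλ cos φ₀, y = Rφ, so h = 1 and k = cos 50.8° / cos φ.
At 65.4°: h = 1.000, k = 1.518; principal scales a = 1.518, b = 1.000.
sin(ω/2) = (a − b)/(a + b) = 0.5183/2.518 = 0.2058, so ω = 2 arcsin(0.2058) ≈ 23.8°.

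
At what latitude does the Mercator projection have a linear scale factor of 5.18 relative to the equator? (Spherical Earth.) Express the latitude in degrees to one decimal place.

Mercator scale is k = sec φ = 1/cos φ.
1/cos φ = 5.18  ⇒  cos φ = 0.1931  ⇒  φ = arccos(0.1931) ≈ 78.9°.

78.9°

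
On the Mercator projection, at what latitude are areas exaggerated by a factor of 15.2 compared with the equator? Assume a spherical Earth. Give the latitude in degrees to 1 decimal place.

75.1°

Mercator areal scale is sec²φ.
sec²φ = 15.2  ⇒  cos²φ = 0.06579  ⇒  cos φ = 0.2565.
φ = arccos(0.2565) ≈ 75.1°.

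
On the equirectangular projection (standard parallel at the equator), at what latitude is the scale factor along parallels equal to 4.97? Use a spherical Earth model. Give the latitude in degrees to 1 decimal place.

Plate carrée: h = 1, k = sec φ along parallels.
sec φ = 4.97  ⇒  cos φ = 0.2012  ⇒  φ ≈ 78.4°.

78.4°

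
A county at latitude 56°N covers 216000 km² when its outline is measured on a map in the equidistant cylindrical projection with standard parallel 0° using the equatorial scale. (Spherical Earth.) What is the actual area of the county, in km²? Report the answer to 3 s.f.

For the equirectangular projection with φ₀ = 0 (plate carrée), h = 1 along meridians and k = sec φ along parallels.
Areal scale = h·k = 1 × sec φ; at 56°, h = 1.000, k = 1.788, so h·k = 1.788.
True area = apparent / (areal scale) = 216000 / 1.788 ≈ 121000 km².

121000 km²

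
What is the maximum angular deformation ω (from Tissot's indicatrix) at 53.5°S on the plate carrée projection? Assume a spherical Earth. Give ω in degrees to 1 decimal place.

In the plate carrée (x = Rλ, y = Rφ), meridians are true-scale (h = 1) and parallels are stretched by k = sec φ.
At 53.5°: h = 1.000, k = 1.681; principal scales a = 1.681, b = 1.000.
sin(ω/2) = (a − b)/(a + b) = 0.6812/2.681 = 0.2541, so ω = 2 arcsin(0.2541) ≈ 29.4°.

29.4°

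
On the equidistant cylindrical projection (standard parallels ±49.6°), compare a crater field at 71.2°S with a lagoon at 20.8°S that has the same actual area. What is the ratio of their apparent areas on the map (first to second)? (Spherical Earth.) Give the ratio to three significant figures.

With standard parallel φ₀ = 49.6°, the equirectangular projection gives x = Rλ cos φ₀, y = Rφ, so h = 1 and k = cos 49.6° / cos φ.
Areal scale at 71.2°: h·k = 1.000 × 2.011 = 2.011.
Areal scale at 20.8°: h·k = 1.000 × 0.6933 = 0.6933.
Ratio = 2.011/0.6933 ≈ 2.90.

2.90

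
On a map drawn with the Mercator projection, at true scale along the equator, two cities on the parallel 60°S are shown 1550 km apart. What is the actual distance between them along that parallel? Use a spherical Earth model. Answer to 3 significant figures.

775 km

For Mercator, h = k = sec φ (a conformal cylindrical projection has a single point scale, 1/cos φ).
Along the parallel at 60°, map distances are exaggerated by k = sec 60° = 2.000.
True distance = 1550 / 2.000 = 1550 × cos 60° ≈ 775 km.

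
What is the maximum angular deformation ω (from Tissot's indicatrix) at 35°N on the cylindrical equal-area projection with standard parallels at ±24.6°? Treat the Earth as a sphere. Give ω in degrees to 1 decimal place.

For cylindrical equal-area with standard parallel φ₀, h = cos φ / cos φ₀ and k = cos φ₀ / cos φ, so h·k = 1.
At 35°: h = 0.9009, k = 1.110; principal scales a = 1.110, b = 0.9009.
sin(ω/2) = (a − b)/(a + b) = 0.2090/2.011 = 0.1040, so ω = 2 arcsin(0.1040) ≈ 11.9°.

11.9°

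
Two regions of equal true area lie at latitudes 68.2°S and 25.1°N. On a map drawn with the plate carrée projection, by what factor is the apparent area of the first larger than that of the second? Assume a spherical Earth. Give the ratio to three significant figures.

2.44

Plate carrée maps x = Rλ, y = Rφ. The meridian scale is h = 1 and the parallel scale is k = 1/cos φ = sec φ.
Areal scale at 68.2°: h·k = 1.000 × 2.693 = 2.693.
Areal scale at 25.1°: h·k = 1.000 × 1.104 = 1.104.
Ratio = 2.693/1.104 ≈ 2.44.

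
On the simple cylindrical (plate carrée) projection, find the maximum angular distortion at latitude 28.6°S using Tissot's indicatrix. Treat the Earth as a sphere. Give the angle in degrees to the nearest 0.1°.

In the plate carrée (x = Rλ, y = Rφ), meridians are true-scale (h = 1) and parallels are stretched by k = sec φ.
At 28.6°: h = 1.000, k = 1.139; principal scales a = 1.139, b = 1.000.
sin(ω/2) = (a − b)/(a + b) = 0.1390/2.139 = 0.06497, so ω = 2 arcsin(0.06497) ≈ 7.5°.

7.5°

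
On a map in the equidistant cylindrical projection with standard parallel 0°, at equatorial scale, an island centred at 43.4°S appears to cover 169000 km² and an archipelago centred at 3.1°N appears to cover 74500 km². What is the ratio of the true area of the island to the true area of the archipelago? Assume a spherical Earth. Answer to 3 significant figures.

1.65

On the plate carrée, areal scale = h·k = 1 × sec φ, so true area = apparent × cos φ.
True area of island: 169000 × cos(43.4°) = 169000 × 0.7266 = 122800 km².
True area of archipelago: 74500 × cos(3.1°) = 74500 × 0.9985 = 74390 km².
Ratio = 122800 / 74390 ≈ 1.65.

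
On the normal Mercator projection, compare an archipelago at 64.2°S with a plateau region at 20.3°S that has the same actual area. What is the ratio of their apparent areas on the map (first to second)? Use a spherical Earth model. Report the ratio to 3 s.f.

4.64

Mercator is conformal with k = sec φ, so areal scale = k² = sec²φ.
At 64.2°: sec²(64.2°) = 1/0.4352² = 5.279.
At 20.3°: sec²(20.3°) = 1/0.9379² = 1.137.
Ratio = 5.279/1.137 = cos²(20.3°)/cos²(64.2°) ≈ 4.64.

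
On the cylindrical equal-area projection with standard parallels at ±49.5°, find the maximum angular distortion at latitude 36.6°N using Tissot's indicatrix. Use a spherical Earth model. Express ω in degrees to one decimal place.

24.1°

Cylindrical equal-area (φ₀ = 49.5°): h = cos φ / cos 49.5° along meridians, k = cos 49.5° / cos φ along parallels; h·k = 1.
At 36.6°: h = 1.236, k = 0.8090; principal scales a = 1.236, b = 0.8090.
sin(ω/2) = (a − b)/(a + b) = 0.4272/2.045 = 0.2089, so ω = 2 arcsin(0.2089) ≈ 24.1°.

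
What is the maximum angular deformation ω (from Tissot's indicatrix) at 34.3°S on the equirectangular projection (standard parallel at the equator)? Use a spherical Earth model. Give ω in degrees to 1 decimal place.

For the equirectangular projection with φ₀ = 0 (plate carrée), h = 1 along meridians and k = sec φ along parallels.
At 34.3°: h = 1.000, k = 1.211; principal scales a = 1.211, b = 1.000.
sin(ω/2) = (a − b)/(a + b) = 0.2105/2.211 = 0.09523, so ω = 2 arcsin(0.09523) ≈ 10.9°.

10.9°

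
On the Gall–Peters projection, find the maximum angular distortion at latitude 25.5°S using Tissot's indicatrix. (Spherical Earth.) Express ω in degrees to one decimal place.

27.7°

Gall–Peters is a cylindrical equal-area projection with standard parallels at ±45°. Cylindrical equal-area (φ₀ = 45°): h = cos φ / cos 45° along meridians, k = cos 45° / cos φ along parallels; h·k = 1.
At 25.5°: h = 1.276, k = 0.7834; principal scales a = 1.276, b = 0.7834.
sin(ω/2) = (a − b)/(a + b) = 0.4930/2.060 = 0.2393, so ω = 2 arcsin(0.2393) ≈ 27.7°.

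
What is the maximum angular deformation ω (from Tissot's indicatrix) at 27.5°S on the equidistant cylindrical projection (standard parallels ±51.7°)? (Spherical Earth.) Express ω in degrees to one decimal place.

20.4°

The equidistant cylindrical projection with φ₀ = 51.7° has h = 1 (meridians true) and k = cos φ₀ / cos φ along parallels.
At 27.5°: h = 1.000, k = 0.6987; principal scales a = 1.000, b = 0.6987.
sin(ω/2) = (a − b)/(a + b) = 0.3013/1.699 = 0.1774, so ω = 2 arcsin(0.1774) ≈ 20.4°.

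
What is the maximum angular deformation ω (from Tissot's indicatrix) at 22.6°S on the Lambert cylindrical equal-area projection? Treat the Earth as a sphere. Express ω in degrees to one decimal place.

The Lambert cylindrical equal-area projection is the cylindrical equal-area projection with its standard parallel at the equator (φ₀ = 0). A cylindrical equal-area projection with standard parallel φ₀ has meridian scale h = cos φ / cos φ₀ and parallel scale k = cos φ₀ / cos φ (so areas are preserved, h·k = 1).
At 22.6°: h = 0.9232, k = 1.083; principal scales a = 1.083, b = 0.9232.
sin(ω/2) = (a − b)/(a + b) = 0.1600/2.006 = 0.07973, so ω = 2 arcsin(0.07973) ≈ 9.1°.

9.1°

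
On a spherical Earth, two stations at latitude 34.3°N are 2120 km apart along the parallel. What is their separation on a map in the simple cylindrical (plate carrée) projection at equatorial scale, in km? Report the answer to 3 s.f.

Plate carrée maps x = Rλ, y = Rφ. The meridian scale is h = 1 and the parallel scale is k = 1/cos φ = sec φ.
Along the parallel, k = sec 34.3° = 1/0.8261 = 1.211.
Map distance = 2120 × 1.211 ≈ 2570 km.

2570 km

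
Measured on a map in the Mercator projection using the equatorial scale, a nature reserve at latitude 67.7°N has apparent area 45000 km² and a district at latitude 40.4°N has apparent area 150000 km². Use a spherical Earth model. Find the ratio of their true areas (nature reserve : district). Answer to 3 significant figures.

On Mercator the areal scale is sec²φ, so true area = apparent × cos²φ.
True area of nature reserve: 45000 × cos²(67.7°) = 45000 × 0.1440 = 6479 km².
True area of district: 150000 × cos²(40.4°) = 150000 × 0.5799 = 86990 km².
Ratio = 6479 / 86990 ≈ 0.0745.

0.0745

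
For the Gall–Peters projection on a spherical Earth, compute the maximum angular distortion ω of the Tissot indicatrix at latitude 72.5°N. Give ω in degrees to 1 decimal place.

Gall–Peters is a cylindrical equal-area projection with standard parallels at ±45°. For cylindrical equal-area with standard parallel φ₀, h = cos φ / cos φ₀ and k = cos φ₀ / cos φ, so h·k = 1.
At 72.5°: h = 0.4253, k = 2.351; principal scales a = 2.351, b = 0.4253.
sin(ω/2) = (a − b)/(a + b) = 1.926/2.777 = 0.6937, so ω = 2 arcsin(0.6937) ≈ 87.8°.

87.8°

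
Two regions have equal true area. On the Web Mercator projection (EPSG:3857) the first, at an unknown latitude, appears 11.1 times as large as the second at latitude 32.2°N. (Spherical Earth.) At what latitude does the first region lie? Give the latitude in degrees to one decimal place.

For equal true areas on Mercator, apparent areas scale as sec²φ, so the ratio is cos²φ₂ / cos²φ₁.
cos²φ₂ / cos²φ₁ = 11.1  ⇒  cos φ₁ = cos 32.2° / √11.1 = 0.8462/3.332 = 0.2540.
φ₁ = arccos(0.2540) ≈ 75.3°.

75.3°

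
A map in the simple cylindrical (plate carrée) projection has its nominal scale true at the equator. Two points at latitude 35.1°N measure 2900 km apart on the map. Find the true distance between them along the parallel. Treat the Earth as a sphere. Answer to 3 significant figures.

2370 km

For the equirectangular projection with φ₀ = 0 (plate carrée), h = 1 along meridians and k = sec φ along parallels.
Along the parallel at 35.1°, map distances are exaggerated by k = sec 35.1° = 1.222.
True distance = 2900 / 1.222 = 2900 × cos 35.1° ≈ 2370 km.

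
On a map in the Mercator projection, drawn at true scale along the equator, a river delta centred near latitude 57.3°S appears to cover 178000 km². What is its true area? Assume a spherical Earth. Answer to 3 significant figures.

52000 km²

The Mercator projection is conformal; its linear scale factor is the same in every direction and equals sec φ = 1/cos φ.
Areal scale = k² = sec²φ = 1/cos²(57.3°) = 1/0.5402² = 3.426.
True area = apparent / (areal scale) = 178000 / 3.426 ≈ 52000 km².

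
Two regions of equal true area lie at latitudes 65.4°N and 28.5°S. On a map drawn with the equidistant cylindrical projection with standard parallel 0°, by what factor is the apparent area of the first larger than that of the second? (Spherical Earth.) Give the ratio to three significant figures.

2.11

Plate carrée maps x = Rλ, y = Rφ. The meridian scale is h = 1 and the parallel scale is k = 1/cos φ = sec φ.
Areal scale at 65.4°: h·k = 1.000 × 2.402 = 2.402.
Areal scale at 28.5°: h·k = 1.000 × 1.138 = 1.138.
Ratio = 2.402/1.138 ≈ 2.11.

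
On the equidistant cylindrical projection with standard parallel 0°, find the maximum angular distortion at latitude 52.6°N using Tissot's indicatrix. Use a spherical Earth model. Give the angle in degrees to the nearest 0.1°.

For the equirectangular projection with φ₀ = 0 (plate carrée), h = 1 along meridians and k = sec φ along parallels.
At 52.6°: h = 1.000, k = 1.646; principal scales a = 1.646, b = 1.000.
sin(ω/2) = (a − b)/(a + b) = 0.6464/2.646 = 0.2443, so ω = 2 arcsin(0.2443) ≈ 28.3°.

28.3°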